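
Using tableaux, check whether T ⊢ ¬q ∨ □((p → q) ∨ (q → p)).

Valid

Tableau for the negation ¬(¬q ∨ □((p → q) ∨ (q → p))):
1. ¬(¬q ∨ □((p → q) ∨ (q → p))), 0
2. q, 0
3. ¬□((p → q) ∨ (q → p)), 0
4. ¬((p → q) ∨ (q → p)), 1
5. ¬(p → q), 1
6. ¬(q → p), 1
7. p, 1
8. ¬q, 1
9. q, 1
10. ¬p, 1
Accessibility: 0R0, 0R1, 1R1
Branch closes: q and ¬q both at 1.
Every branch of the negation's tableau closes; the branch above is one of them.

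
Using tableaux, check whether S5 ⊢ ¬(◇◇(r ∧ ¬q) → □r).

Invalid (countermodel exists)

Tableau for the negation ◇◇(r ∧ ¬q) → □r:
1. ◇◇(r ∧ ¬q) → □r, w0
2. □r, w0
3. r, w0
Accessibility: w0Rw0
The negation has an open branch (countermodel exists).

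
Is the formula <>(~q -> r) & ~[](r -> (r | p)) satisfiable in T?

No, unsatisfiable

1. <>(~q -> r) & ~[](r -> (r | p)), u
2. <>(~q -> r), u
3. ~[](r -> (r | p)), u
4. ~q -> r, v
5. r, v
6. ~(r -> (r | p)), w
7. r, w
8. ~(r | p), w
9. ~r, w
10. ~p, w
Accessibility: uRu, uRv, uRw, vRv, wRw
Branch closes: r and ~r both at w.
All branches of the tableau close; one closing branch shown above.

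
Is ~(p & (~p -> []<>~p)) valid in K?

Tableau for the negation p & (~p -> []<>~p):
1. p & (~p -> []<>~p), w0
2. p, w0
3. ~p -> []<>~p, w0
4. []<>~p, w0
The negation has an open branch (countermodel exists).

No, not valid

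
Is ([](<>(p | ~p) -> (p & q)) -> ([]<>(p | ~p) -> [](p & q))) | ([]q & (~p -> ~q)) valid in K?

Valid in K

Tableau for the negation ~(([](<>(p | ~p) -> (p & q)) -> ([]<>(p | ~p) -> [](p & q))) | ([]q & (~p -> ~q))):
1. ~(([](<>(p | ~p) -> (p & q)) -> ([]<>(p | ~p) -> [](p & q))) | ([]q & (~p -> ~q))), u
2. ~([](<>(p | ~p) -> (p & q)) -> ([]<>(p | ~p) -> [](p & q))), u
3. ~([]q & (~p -> ~q)), u
4. [](<>(p | ~p) -> (p & q)), u
5. ~([]<>(p | ~p) -> [](p & q)), u
6. []<>(p | ~p), u
7. ~[](p & q), u
8. ~[]q, u
9. ~(p & q), v
10. <>(p | ~p) -> (p & q), v
11. <>(p | ~p), v
12. ~q, v
13. ~<>(p | ~p), v
14. ~q, w
15. <>(p | ~p) -> (p & q), w
16. <>(p | ~p), w
17. ~<>(p | ~p), w
18. p | ~p, x
19. ~(p | ~p), x
20. ~p, x
21. p, x
Accessibility: uRv, uRw, vRx
Branch closes: p and ~p both at x.
All branches of the negation close; one closing branch shown above.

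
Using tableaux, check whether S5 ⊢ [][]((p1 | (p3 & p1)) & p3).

Tableau for the negation ~[][]((p1 | (p3 & p1)) & p3):
1. ~[][]((p1 | (p3 & p1)) & p3), w0
2. ~[]((p1 | (p3 & p1)) & p3), w1
3. ~((p1 | (p3 & p1)) & p3), w2
4. ~p3, w2
Accessibility: w0Rw0, w0Rw1, w0Rw2, w1Rw0, w1Rw1, w1Rw2, w2Rw0, w2Rw1, w2Rw2
The negation has an open branch (countermodel exists).

Invalid (countermodel exists)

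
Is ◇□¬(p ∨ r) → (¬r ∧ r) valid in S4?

Tableau for the negation ¬(◇□¬(p ∨ r) → (¬r ∧ r)):
1. ¬(◇□¬(p ∨ r) → (¬r ∧ r)), u
2. ◇□¬(p ∨ r), u
3. ¬(¬r ∧ r), u
4. ¬r, u
5. □¬(p ∨ r), v
6. ¬(p ∨ r), v
7. ¬p, v
8. ¬r, v
Accessibility: uRu, uRv, vRv
The negation has an open branch (countermodel exists).

Not valid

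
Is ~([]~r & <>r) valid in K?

Yes, valid

Tableau for the negation []~r & <>r:
1. []~r & <>r, 0
2. []~r, 0
3. <>r, 0
4. r, 1
5. ~r, 1
Accessibility: 0R1
Branch closes: r and ~r both at 1.
All branches of the negation close; one closing branch shown above.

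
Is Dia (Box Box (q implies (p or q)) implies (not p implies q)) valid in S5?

Tableau for the negation not Dia (Box Box (q implies (p or q)) implies (not p implies q)):
1. not Dia (Box Box (q implies (p or q)) implies (not p implies q)), u
2. not (Box Box (q implies (p or q)) implies (not p implies q)), u
3. Box Box (q implies (p or q)), u
4. not (not p implies q), u
5. not p, u
6. not q, u
7. Box (q implies (p or q)), u
8. q implies (p or q), u
Accessibility: uRu
The negation has an open branch (countermodel exists).

Not valid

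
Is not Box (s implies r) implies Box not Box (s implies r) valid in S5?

Valid in S5

Tableau for the negation not (not Box (s implies r) implies Box not Box (s implies r)):
1. not (not Box (s implies r) implies Box not Box (s implies r)), w0
2. not Box (s implies r), w0
3. not Box not Box (s implies r), w0
4. not (s implies r), w1
5. s, w1
6. not r, w1
7. Box (s implies r), w2
8. s implies r, w0
9. s implies r, w1
10. s implies r, w2
11. r, w0
12. r, w1
Accessibility: w0Rw0, w0Rw1, w0Rw2, w1Rw0, w1Rw1, w1Rw2, w2Rw0, w2Rw1, w2Rw2
Branch closes: r and not r both at w1.
All branches of the negation close; one closing branch shown above.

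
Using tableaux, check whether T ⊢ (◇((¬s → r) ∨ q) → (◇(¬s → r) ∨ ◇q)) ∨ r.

Valid

Tableau for the negation ¬((◇((¬s → r) ∨ q) → (◇(¬s → r) ∨ ◇q)) ∨ r):
1. ¬((◇((¬s → r) ∨ q) → (◇(¬s → r) ∨ ◇q)) ∨ r), u
2. ¬(◇((¬s → r) ∨ q) → (◇(¬s → r) ∨ ◇q)), u
3. ¬r, u
4. ◇((¬s → r) ∨ q), u
5. ¬(◇(¬s → r) ∨ ◇q), u
6. ¬◇(¬s → r), u
7. ¬◇q, u
8. ¬(¬s → r), u
9. ¬s, u
10. ¬q, u
11. (¬s → r) ∨ q, v
12. ¬(¬s → r), v
13. ¬s, v
14. ¬r, v
15. ¬q, v
16. ¬s → r, v
17. r, v
Accessibility: uRu, uRv, vRv
Branch closes: r and ¬r both at v.
All branches of the negation close; one closing branch shown above.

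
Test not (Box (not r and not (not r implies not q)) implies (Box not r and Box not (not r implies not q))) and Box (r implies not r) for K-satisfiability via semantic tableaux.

Unsatisfiable (every branch closes)

1. not (Box (not r and not (not r implies not q)) implies (Box not r and Box not (not r implies not q))) and Box (r implies not r), 0
2. not (Box (not r and not (not r implies not q)) implies (Box not r and Box not (not r implies not q))), 0
3. Box (r implies not r), 0
4. Box (not r and not (not r implies not q)), 0
5. not (Box not r and Box not (not r implies not q)), 0
6. not Box not (not r implies not q), 0
7. not r implies not q, 1
8. r implies not r, 1
9. not r and not (not r implies not q), 1
10. not r, 1
11. not (not r implies not q), 1
12. q, 1
13. not q, 1
Accessibility: 0R1
Branch closes: q and not q both at 1.
All branches of the tableau close; one closing branch shown above.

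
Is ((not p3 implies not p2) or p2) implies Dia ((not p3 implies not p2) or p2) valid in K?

No, not valid

Tableau for the negation not (((not p3 implies not p2) or p2) implies Dia ((not p3 implies not p2) or p2)):
1. not (((not p3 implies not p2) or p2) implies Dia ((not p3 implies not p2) or p2)), u
2. (not p3 implies not p2) or p2, u
3. not Dia ((not p3 implies not p2) or p2), u
4. p2, u
The negation has an open branch (countermodel exists).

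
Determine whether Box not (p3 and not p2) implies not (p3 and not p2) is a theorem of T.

Valid

Tableau for the negation not (Box not (p3 and not p2) implies not (p3 and not p2)):
1. not (Box not (p3 and not p2) implies not (p3 and not p2)), 0
2. Box not (p3 and not p2), 0   [neg-implies-rule on 1]
3. p3 and not p2, 0   [neg-implies-rule on 1]
4. p3, 0   [and-rule on 3]
5. not p2, 0   [and-rule on 3]
6. not (p3 and not p2), 0   [Box-rule on 2 via 0R0]
7. p2, 0   [neg-and-rule on 6 (branches; this branch)]
Accessibility: 0R0
Branch closes: p2 and not p2 both at 0.
Every branch of the negation's tableau closes; the branch above is one of them.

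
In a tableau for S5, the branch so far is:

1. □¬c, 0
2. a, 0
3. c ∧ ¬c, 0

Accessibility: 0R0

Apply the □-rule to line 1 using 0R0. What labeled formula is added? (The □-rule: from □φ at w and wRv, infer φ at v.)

¬c, 0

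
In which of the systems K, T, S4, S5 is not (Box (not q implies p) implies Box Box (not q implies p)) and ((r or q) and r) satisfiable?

S4-tableau for the formula:
1. not (Box (not q implies p) implies Box Box (not q implies p)) and ((r or q) and r), 0
2. not (Box (not q implies p) implies Box Box (not q implies p)), 0
3. (r or q) and r, 0
4. Box (not q implies p), 0
5. not Box Box (not q implies p), 0
6. r or q, 0
7. r, 0
8. not q implies p, 0
9. q, 0
10. p, 0
11. not Box (not q implies p), 1
12. not q implies p, 1
13. p, 1
14. not (not q implies p), 2
15. not q, 2
16. not p, 2
17. not q implies p, 2
18. p, 2
Accessibility: 0R0, 0R1, 0R2, 1R1, 1R2, 2R2
Branch closes: p and not p both at 2.
Every branch closes (one shown): unsatisfiable in S4, hence also in S5 (every S5-frame is an S4-frame).
T-tableau for the formula:
1. not (Box (not q implies p) implies Box Box (not q implies p)) and ((r or q) and r), 0
2. not (Box (not q implies p) implies Box Box (not q implies p)), 0
3. (r or q) and r, 0
4. Box (not q implies p), 0
5. not Box Box (not q implies p), 0
6. r or q, 0
7. r, 0
8. not q implies p, 0
9. q, 0
10. p, 0
11. not Box (not q implies p), 1
12. not q implies p, 1
13. p, 1
14. not (not q implies p), 2
15. not q, 2
16. not p, 2
Accessibility: 0R0, 0R1, 1R1, 1R2, 2R2
Complete open branch: satisfiable in T, hence also in K (this T-model is also a K-model).

K, T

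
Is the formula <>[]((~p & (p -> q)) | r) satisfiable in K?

1. <>[]((~p & (p -> q)) | r), 0
2. []((~p & (p -> q)) | r), 1
Accessibility: 0R1

Satisfiable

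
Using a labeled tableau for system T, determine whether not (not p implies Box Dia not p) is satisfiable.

Satisfiable

1. not (not p implies Box Dia not p), w0
2. not p, w0
3. not Box Dia not p, w0
4. not Dia not p, w1
5. p, w1
Accessibility: w0Rw0, w0Rw1, w1Rw1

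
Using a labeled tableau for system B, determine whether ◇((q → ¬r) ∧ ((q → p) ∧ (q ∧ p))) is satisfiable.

Yes, satisfiable

1. ◇((q → ¬r) ∧ ((q → p) ∧ (q ∧ p))), w0
2. (q → ¬r) ∧ ((q → p) ∧ (q ∧ p)), w1   [◇-rule on 1: fresh world w1, w0Rw1]
3. q → ¬r, w1   [∧-rule on 2]
4. (q → p) ∧ (q ∧ p), w1   [∧-rule on 2]
5. q → p, w1   [∧-rule on 4]
6. q ∧ p, w1   [∧-rule on 4]
7. q, w1   [∧-rule on 6]
8. p, w1   [∧-rule on 6]
9. ¬r, w1   [→-rule on 3 (branches; this branch)]
Accessibility: w0Rw0, w0Rw1, w1Rw0, w1Rw1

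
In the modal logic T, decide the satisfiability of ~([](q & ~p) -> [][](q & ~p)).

1. ~([](q & ~p) -> [][](q & ~p)), w0
2. [](q & ~p), w0
3. ~[][](q & ~p), w0
4. q & ~p, w0
5. q, w0
6. ~p, w0
7. ~[](q & ~p), w1
8. q & ~p, w1
9. q, w1
10. ~p, w1
11. ~(q & ~p), w2
12. p, w2
Accessibility: w0Rw0, w0Rw1, w1Rw1, w1Rw2, w2Rw2

Satisfiable (open branch found)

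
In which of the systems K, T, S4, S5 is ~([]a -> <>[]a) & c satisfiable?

K

K-tableau for the formula:
1. ~([]a -> <>[]a) & c, 0
2. ~([]a -> <>[]a), 0   [&-rule on 1]
3. c, 0   [&-rule on 1]
4. []a, 0   [~->-rule on 2]
5. ~<>[]a, 0   [~->-rule on 2]
Complete open branch: satisfiable in K.
T-tableau for the formula:
1. ~([]a -> <>[]a) & c, 0
2. ~([]a -> <>[]a), 0   [&-rule on 1]
3. c, 0   [&-rule on 1]
4. []a, 0   [~->-rule on 2]
5. ~<>[]a, 0   [~->-rule on 2]
6. a, 0   [[]-rule on 4 via 0R0]
7. ~[]a, 0   [~<>-rule on 5 via 0R0]
8. ~a, 1   [~[]-rule on 7: fresh world 1, 0R1]
9. a, 1   [[]-rule on 4 via 0R1]
Accessibility: 0R0, 0R1, 1R1
Branch closes: a and ~a both at 1.
Every branch closes (one shown): unsatisfiable in T, hence also in S4, S5 (every S4/S5-frame is a T-frame).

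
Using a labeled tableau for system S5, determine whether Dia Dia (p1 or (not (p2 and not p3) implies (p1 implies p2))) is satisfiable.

1. Dia Dia (p1 or (not (p2 and not p3) implies (p1 implies p2))), u
2. Dia (p1 or (not (p2 and not p3) implies (p1 implies p2))), v
3. p1 or (not (p2 and not p3) implies (p1 implies p2)), w
4. not (p2 and not p3) implies (p1 implies p2), w
5. p1 implies p2, w
6. p2, w
Accessibility: uRu, uRv, uRw, vRu, vRv, vRw, wRu, wRv, wRw

Yes, satisfiable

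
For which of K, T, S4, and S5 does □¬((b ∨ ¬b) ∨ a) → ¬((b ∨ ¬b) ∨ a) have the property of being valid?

T-tableau for the negation ¬(□¬((b ∨ ¬b) ∨ a) → ¬((b ∨ ¬b) ∨ a)):
1. ¬(□¬((b ∨ ¬b) ∨ a) → ¬((b ∨ ¬b) ∨ a)), w0
2. □¬((b ∨ ¬b) ∨ a), w0   [¬→-rule on 1]
3. (b ∨ ¬b) ∨ a, w0   [¬→-rule on 1]
4. ¬((b ∨ ¬b) ∨ a), w0   [□-rule on 2 via w0Rw0]
5. ¬(b ∨ ¬b), w0   [¬∨-rule on 4]
6. ¬a, w0   [¬∨-rule on 4]
7. ¬b, w0   [¬∨-rule on 5]
8. b, w0   [¬∨-rule on 5]
Accessibility: w0Rw0
Branch closes: b and ¬b both at w0.
Every branch closes (one shown): valid in T, hence also in S4, S5 (every theorem of T is a theorem of S4 and S5).
K-tableau for the negation ¬(□¬((b ∨ ¬b) ∨ a) → ¬((b ∨ ¬b) ∨ a)):
1. ¬(□¬((b ∨ ¬b) ∨ a) → ¬((b ∨ ¬b) ∨ a)), w0
2. □¬((b ∨ ¬b) ∨ a), w0   [¬→-rule on 1]
3. (b ∨ ¬b) ∨ a, w0   [¬→-rule on 1]
4. a, w0   [∨-rule on 3 (branches; this branch)]
Complete open branch: countermodel on a K-frame, so not valid in K.

T, S4, S5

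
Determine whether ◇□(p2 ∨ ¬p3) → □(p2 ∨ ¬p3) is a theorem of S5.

Tableau for the negation ¬(◇□(p2 ∨ ¬p3) → □(p2 ∨ ¬p3)):
1. ¬(◇□(p2 ∨ ¬p3) → □(p2 ∨ ¬p3)), 0
2. ◇□(p2 ∨ ¬p3), 0
3. ¬□(p2 ∨ ¬p3), 0
4. □(p2 ∨ ¬p3), 1
5. p2 ∨ ¬p3, 0
6. p2 ∨ ¬p3, 1
7. ¬p3, 0
8. ¬p3, 1
9. ¬(p2 ∨ ¬p3), 2
10. ¬p2, 2
11. p3, 2
12. p2 ∨ ¬p3, 2
13. ¬p3, 2
Accessibility: 0R0, 0R1, 0R2, 1R0, 1R1, 1R2, 2R0, 2R1, 2R2
Branch closes: p3 and ¬p3 both at 2.
Every branch of the negation's tableau closes; the branch above is one of them.

Yes, valid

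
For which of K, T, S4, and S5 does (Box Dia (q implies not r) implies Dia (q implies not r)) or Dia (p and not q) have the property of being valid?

T, S4, S5

K-tableau for the negation not ((Box Dia (q implies not r) implies Dia (q implies not r)) or Dia (p and not q)):
1. not ((Box Dia (q implies not r) implies Dia (q implies not r)) or Dia (p and not q)), w0
2. not (Box Dia (q implies not r) implies Dia (q implies not r)), w0
3. not Dia (p and not q), w0
4. Box Dia (q implies not r), w0
5. not Dia (q implies not r), w0
Complete open branch: countermodel on a K-frame, so not valid in K.
T-tableau for the negation not ((Box Dia (q implies not r) implies Dia (q implies not r)) or Dia (p and not q)):
1. not ((Box Dia (q implies not r) implies Dia (q implies not r)) or Dia (p and not q)), w0
2. not (Box Dia (q implies not r) implies Dia (q implies not r)), w0
3. not Dia (p and not q), w0
4. Box Dia (q implies not r), w0
5. not Dia (q implies not r), w0
6. not (p and not q), w0
7. Dia (q implies not r), w0
8. not (q implies not r), w0
9. q, w0
10. r, w0
11. q implies not r, w1
12. not (p and not q), w1
13. Dia (q implies not r), w1
14. not (q implies not r), w1
15. q, w1
16. r, w1
17. not r, w1
Accessibility: w0Rw0, w0Rw1, w1Rw1
Branch closes: r and not r both at w1.
Every branch closes (one shown): valid in T, hence also in S4, S5 (every theorem of T is a theorem of S4 and S5).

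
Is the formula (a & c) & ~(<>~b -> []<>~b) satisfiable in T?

1. (a & c) & ~(<>~b -> []<>~b), w0
2. a & c, w0   [&-rule on 1]
3. ~(<>~b -> []<>~b), w0   [&-rule on 1]
4. a, w0   [&-rule on 2]
5. c, w0   [&-rule on 2]
6. <>~b, w0   [~->-rule on 3]
7. ~[]<>~b, w0   [~->-rule on 3]
8. ~b, w1   [<>-rule on 6: fresh world w1, w0Rw1]
9. ~<>~b, w2   [~[]-rule on 7: fresh world w2, w0Rw2]
10. b, w2   [~<>-rule on 9 via w2Rw2]
Accessibility: w0Rw0, w0Rw1, w0Rw2, w1Rw1, w2Rw2

Yes, satisfiable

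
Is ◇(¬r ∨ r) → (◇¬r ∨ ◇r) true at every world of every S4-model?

Yes, valid

Tableau for the negation ¬(◇(¬r ∨ r) → (◇¬r ∨ ◇r)):
1. ¬(◇(¬r ∨ r) → (◇¬r ∨ ◇r)), 0
2. ◇(¬r ∨ r), 0
3. ¬(◇¬r ∨ ◇r), 0
4. ¬◇¬r, 0
5. ¬◇r, 0
6. r, 0
7. ¬r, 0
Accessibility: 0R0
Branch closes: r and ¬r both at 0.
Every branch of the negation's tableau closes; the branch above is one of them.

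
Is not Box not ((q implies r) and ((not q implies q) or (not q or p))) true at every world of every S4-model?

Tableau for the negation Box not ((q implies r) and ((not q implies q) or (not q or p))):
1. Box not ((q implies r) and ((not q implies q) or (not q or p))), u
2. not ((q implies r) and ((not q implies q) or (not q or p))), u
3. not (q implies r), u
4. q, u
5. not r, u
Accessibility: uRu
The negation has an open branch (countermodel exists).

Invalid (countermodel exists)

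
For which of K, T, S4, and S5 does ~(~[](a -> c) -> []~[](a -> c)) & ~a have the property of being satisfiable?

S5-tableau for the formula:
1. ~(~[](a -> c) -> []~[](a -> c)) & ~a, 0
2. ~(~[](a -> c) -> []~[](a -> c)), 0   [&-rule on 1]
3. ~a, 0   [&-rule on 1]
4. ~[](a -> c), 0   [~->-rule on 2]
5. ~[]~[](a -> c), 0   [~->-rule on 2]
6. ~(a -> c), 1   [~[]-rule on 4: fresh world 1, 0R1]
7. a, 1   [~->-rule on 6]
8. ~c, 1   [~->-rule on 6]
9. [](a -> c), 2   [~[]-rule on 5: fresh world 2, 0R2]
10. a -> c, 0   [[]-rule on 9 via 2R0]
11. a -> c, 1   [[]-rule on 9 via 2R1]
12. a -> c, 2   [[]-rule on 9 via 2R2]
13. c, 0   [->-rule on 10 (branches; this branch)]
14. c, 1   [->-rule on 11 (branches; this branch)]
Accessibility: 0R0, 0R1, 0R2, 1R0, 1R1, 1R2, 2R0, 2R1, 2R2
Branch closes: c and ~c both at 1.
Every branch closes (one shown): unsatisfiable in S5.
S4-tableau for the formula:
1. ~(~[](a -> c) -> []~[](a -> c)) & ~a, 0
2. ~(~[](a -> c) -> []~[](a -> c)), 0   [&-rule on 1]
3. ~a, 0   [&-rule on 1]
4. ~[](a -> c), 0   [~->-rule on 2]
5. ~[]~[](a -> c), 0   [~->-rule on 2]
6. ~(a -> c), 1   [~[]-rule on 4: fresh world 1, 0R1]
7. a, 1   [~->-rule on 6]
8. ~c, 1   [~->-rule on 6]
9. [](a -> c), 2   [~[]-rule on 5: fresh world 2, 0R2]
10. a -> c, 2   [[]-rule on 9 via 2R2]
11. c, 2   [->-rule on 10 (branches; this branch)]
Accessibility: 0R0, 0R1, 0R2, 1R1, 2R2
Complete open branch: satisfiable in S4, hence also in K, T (this S4-model is also a K-model and a T-model).

K, T, S4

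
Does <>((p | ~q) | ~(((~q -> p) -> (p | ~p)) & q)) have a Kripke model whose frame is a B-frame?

Satisfiable

1. <>((p | ~q) | ~(((~q -> p) -> (p | ~p)) & q)), u
2. (p | ~q) | ~(((~q -> p) -> (p | ~p)) & q), v   [<>-rule on 1: fresh world v, uRv]
3. ~(((~q -> p) -> (p | ~p)) & q), v   [|-rule on 2 (branches; this branch)]
4. ~q, v   [~&-rule on 3 (branches; this branch)]
Accessibility: uRu, uRv, vRu, vRv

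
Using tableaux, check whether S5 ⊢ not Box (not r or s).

Not valid

Tableau for the negation Box (not r or s):
1. Box (not r or s), u
2. not r or s, u   [Box-rule on 1 via uRu]
3. s, u   [or-rule on 2 (branches; this branch)]
Accessibility: uRu
The negation has an open branch (countermodel exists).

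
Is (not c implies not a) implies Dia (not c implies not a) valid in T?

Yes, valid

Tableau for the negation not ((not c implies not a) implies Dia (not c implies not a)):
1. not ((not c implies not a) implies Dia (not c implies not a)), u
2. not c implies not a, u
3. not Dia (not c implies not a), u
4. not (not c implies not a), u
5. not c, u
6. a, u
7. not a, u
Accessibility: uRu
Branch closes: a and not a both at u.
All branches of the negation close; one closing branch shown above.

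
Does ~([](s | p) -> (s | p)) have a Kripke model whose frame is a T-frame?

No, unsatisfiable

1. ~([](s | p) -> (s | p)), 0
2. [](s | p), 0
3. ~(s | p), 0
4. ~s, 0
5. ~p, 0
6. s | p, 0
7. p, 0
Accessibility: 0R0
Branch closes: p and ~p both at 0.
Every branch closes; the branch above is one of them.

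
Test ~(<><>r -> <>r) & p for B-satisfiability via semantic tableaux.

Yes, satisfiable

1. ~(<><>r -> <>r) & p, u
2. ~(<><>r -> <>r), u
3. p, u
4. <><>r, u
5. ~<>r, u
6. ~r, u
7. <>r, v
8. ~r, v
9. r, w
Accessibility: uRu, uRv, vRu, vRv, vRw, wRv, wRw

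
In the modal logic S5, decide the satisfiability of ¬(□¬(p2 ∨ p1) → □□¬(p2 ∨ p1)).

1. ¬(□¬(p2 ∨ p1) → □□¬(p2 ∨ p1)), u
2. □¬(p2 ∨ p1), u   [¬→-rule on 1]
3. ¬□□¬(p2 ∨ p1), u   [¬→-rule on 1]
4. ¬(p2 ∨ p1), u   [□-rule on 2 via uRu]
5. ¬p2, u   [¬∨-rule on 4]
6. ¬p1, u   [¬∨-rule on 4]
7. ¬□¬(p2 ∨ p1), v   [¬□-rule on 3: fresh world v, uRv]
8. ¬(p2 ∨ p1), v   [□-rule on 2 via uRv]
9. ¬p2, v   [¬∨-rule on 8]
10. ¬p1, v   [¬∨-rule on 8]
11. p2 ∨ p1, w   [¬□-rule on 7: fresh world w, vRw]
12. ¬(p2 ∨ p1), w   [□-rule on 2 via uRw]
13. ¬p2, w   [¬∨-rule on 12]
14. ¬p1, w   [¬∨-rule on 12]
15. p1, w   [∨-rule on 11 (branches; this branch)]
Accessibility: uRu, uRv, uRw, vRu, vRv, vRw, wRu, wRv, wRw
Branch closes: p1 and ¬p1 both at w.
All branches of the tableau close; one closing branch shown above.

Unsatisfiable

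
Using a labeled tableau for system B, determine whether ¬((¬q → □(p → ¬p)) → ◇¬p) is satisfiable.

1. ¬((¬q → □(p → ¬p)) → ◇¬p), u
2. ¬q → □(p → ¬p), u
3. ¬◇¬p, u
4. p, u
5. q, u
Accessibility: uRu

Satisfiable (open branch found)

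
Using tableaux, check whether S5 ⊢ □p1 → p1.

Tableau for the negation ¬(□p1 → p1):
1. ¬(□p1 → p1), w0
2. □p1, w0
3. ¬p1, w0
4. p1, w0
Accessibility: w0Rw0
Branch closes: p1 and ¬p1 both at w0.
Every branch of the negation's tableau closes; the branch above is one of them.

Valid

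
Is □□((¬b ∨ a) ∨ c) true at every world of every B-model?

Tableau for the negation ¬□□((¬b ∨ a) ∨ c):
1. ¬□□((¬b ∨ a) ∨ c), w0
2. ¬□((¬b ∨ a) ∨ c), w1
3. ¬((¬b ∨ a) ∨ c), w2
4. ¬(¬b ∨ a), w2
5. ¬c, w2
6. b, w2
7. ¬a, w2
Accessibility: w0Rw0, w0Rw1, w1Rw0, w1Rw1, w1Rw2, w2Rw1, w2Rw2
The negation has an open branch (countermodel exists).

No, not valid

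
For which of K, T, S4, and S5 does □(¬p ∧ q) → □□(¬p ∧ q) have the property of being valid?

T-tableau for the negation ¬(□(¬p ∧ q) → □□(¬p ∧ q)):
1. ¬(□(¬p ∧ q) → □□(¬p ∧ q)), w0
2. □(¬p ∧ q), w0   [¬→-rule on 1]
3. ¬□□(¬p ∧ q), w0   [¬→-rule on 1]
4. ¬p ∧ q, w0   [□-rule on 2 via w0Rw0]
5. ¬p, w0   [∧-rule on 4]
6. q, w0   [∧-rule on 4]
7. ¬□(¬p ∧ q), w1   [¬□-rule on 3: fresh world w1, w0Rw1]
8. ¬p ∧ q, w1   [□-rule on 2 via w0Rw1]
9. ¬p, w1   [∧-rule on 8]
10. q, w1   [∧-rule on 8]
11. ¬(¬p ∧ q), w2   [¬□-rule on 7: fresh world w2, w1Rw2]
12. ¬q, w2   [¬∧-rule on 11 (branches; this branch)]
Accessibility: w0Rw0, w0Rw1, w1Rw1, w1Rw2, w2Rw2
Complete open branch: countermodel on a T-frame, so not valid in T, nor in K (the same frame is also a K-frame).
S4-tableau for the negation ¬(□(¬p ∧ q) → □□(¬p ∧ q)):
1. ¬(□(¬p ∧ q) → □□(¬p ∧ q)), w0
2. □(¬p ∧ q), w0   [¬→-rule on 1]
3. ¬□□(¬p ∧ q), w0   [¬→-rule on 1]
4. ¬p ∧ q, w0   [□-rule on 2 via w0Rw0]
5. ¬p, w0   [∧-rule on 4]
6. q, w0   [∧-rule on 4]
7. ¬□(¬p ∧ q), w1   [¬□-rule on 3: fresh world w1, w0Rw1]
8. ¬p ∧ q, w1   [□-rule on 2 via w0Rw1]
9. ¬p, w1   [∧-rule on 8]
10. q, w1   [∧-rule on 8]
11. ¬(¬p ∧ q), w2   [¬□-rule on 7: fresh world w2, w1Rw2]
12. ¬p ∧ q, w2   [□-rule on 2 via w0Rw2]
13. ¬p, w2   [∧-rule on 12]
14. q, w2   [∧-rule on 12]
15. ¬q, w2   [¬∧-rule on 11 (branches; this branch)]
Accessibility: w0Rw0, w0Rw1, w0Rw2, w1Rw1, w1Rw2, w2Rw2
Branch closes: q and ¬q both at w2.
Every branch closes (one shown): valid in S4, hence also in S5 (every theorem of S4 is a theorem of S5).

S4, S5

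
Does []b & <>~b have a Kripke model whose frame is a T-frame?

1. []b & <>~b, w0
2. []b, w0
3. <>~b, w0
4. b, w0
5. ~b, w1
6. b, w1
Accessibility: w0Rw0, w0Rw1, w1Rw1
Branch closes: b and ~b both at w1.
All branches of the tableau close; one closing branch shown above.

No, unsatisfiable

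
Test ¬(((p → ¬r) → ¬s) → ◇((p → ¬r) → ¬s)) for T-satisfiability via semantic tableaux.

Unsatisfiable

1. ¬(((p → ¬r) → ¬s) → ◇((p → ¬r) → ¬s)), w0
2. (p → ¬r) → ¬s, w0
3. ¬◇((p → ¬r) → ¬s), w0
4. ¬((p → ¬r) → ¬s), w0
5. p → ¬r, w0
6. s, w0
7. ¬(p → ¬r), w0
8. p, w0
9. r, w0
10. ¬r, w0
Accessibility: w0Rw0
Branch closes: r and ¬r both at w0.
Every branch closes; the branch above is one of them.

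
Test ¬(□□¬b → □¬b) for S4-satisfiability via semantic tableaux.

No, unsatisfiable

1. ¬(□□¬b → □¬b), w0
2. □□¬b, w0
3. ¬□¬b, w0
4. □¬b, w0
5. ¬b, w0
6. b, w1
7. □¬b, w1
8. ¬b, w1
Accessibility: w0Rw0, w0Rw1, w1Rw1
Branch closes: b and ¬b both at w1.
(One branch shown.) All branches close.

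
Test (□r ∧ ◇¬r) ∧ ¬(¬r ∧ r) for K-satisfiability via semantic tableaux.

1. (□r ∧ ◇¬r) ∧ ¬(¬r ∧ r), 0
2. □r ∧ ◇¬r, 0
3. ¬(¬r ∧ r), 0
4. □r, 0
5. ◇¬r, 0
6. ¬r, 0
7. ¬r, 1
8. r, 1
Accessibility: 0R1
Branch closes: r and ¬r both at 1.
All branches of the tableau close; one closing branch shown above.

No, unsatisfiable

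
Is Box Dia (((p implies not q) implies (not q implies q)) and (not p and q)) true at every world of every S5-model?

Not valid

Tableau for the negation not Box Dia (((p implies not q) implies (not q implies q)) and (not p and q)):
1. not Box Dia (((p implies not q) implies (not q implies q)) and (not p and q)), w0
2. not Dia (((p implies not q) implies (not q implies q)) and (not p and q)), w1
3. not (((p implies not q) implies (not q implies q)) and (not p and q)), w0
4. not (((p implies not q) implies (not q implies q)) and (not p and q)), w1
5. not (not p and q), w0
6. not (not p and q), w1
7. not q, w0
8. not q, w1
Accessibility: w0Rw0, w0Rw1, w1Rw0, w1Rw1
The negation has an open branch (countermodel exists).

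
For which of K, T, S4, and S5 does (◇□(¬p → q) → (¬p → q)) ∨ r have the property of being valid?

S5

S4-tableau for the negation ¬((◇□(¬p → q) → (¬p → q)) ∨ r):
1. ¬((◇□(¬p → q) → (¬p → q)) ∨ r), 0
2. ¬(◇□(¬p → q) → (¬p → q)), 0   [¬∨-rule on 1]
3. ¬r, 0   [¬∨-rule on 1]
4. ◇□(¬p → q), 0   [¬→-rule on 2]
5. ¬(¬p → q), 0   [¬→-rule on 2]
6. ¬p, 0   [¬→-rule on 5]
7. ¬q, 0   [¬→-rule on 5]
8. □(¬p → q), 1   [◇-rule on 4: fresh world 1, 0R1]
9. ¬p → q, 1   [□-rule on 8 via 1R1]
10. q, 1   [→-rule on 9 (branches; this branch)]
Accessibility: 0R0, 0R1, 1R1
Complete open branch: countermodel on an S4-frame, so not valid in S4, nor in K, T (the same frame is also a K-frame and a T-frame).
S5-tableau for the negation ¬((◇□(¬p → q) → (¬p → q)) ∨ r):
1. ¬((◇□(¬p → q) → (¬p → q)) ∨ r), 0
2. ¬(◇□(¬p → q) → (¬p → q)), 0   [¬∨-rule on 1]
3. ¬r, 0   [¬∨-rule on 1]
4. ◇□(¬p → q), 0   [¬→-rule on 2]
5. ¬(¬p → q), 0   [¬→-rule on 2]
6. ¬p, 0   [¬→-rule on 5]
7. ¬q, 0   [¬→-rule on 5]
8. □(¬p → q), 1   [◇-rule on 4: fresh world 1, 0R1]
9. ¬p → q, 0   [□-rule on 8 via 1R0]
10. ¬p → q, 1   [□-rule on 8 via 1R1]
11. q, 0   [→-rule on 9 (branches; this branch)]
Accessibility: 0R0, 0R1, 1R0, 1R1
Branch closes: q and ¬q both at 0.
Every branch closes (one shown): valid in S5.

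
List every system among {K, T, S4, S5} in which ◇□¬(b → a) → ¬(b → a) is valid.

S4-tableau for the negation ¬(◇□¬(b → a) → ¬(b → a)):
1. ¬(◇□¬(b → a) → ¬(b → a)), 0
2. ◇□¬(b → a), 0
3. b → a, 0
4. a, 0
5. □¬(b → a), 1
6. ¬(b → a), 1
7. b, 1
8. ¬a, 1
Accessibility: 0R0, 0R1, 1R1
Complete open branch: countermodel on an S4-frame, so not valid in S4, nor in K, T (the same frame is also a K-frame and a T-frame).
S5-tableau for the negation ¬(◇□¬(b → a) → ¬(b → a)):
1. ¬(◇□¬(b → a) → ¬(b → a)), 0
2. ◇□¬(b → a), 0
3. b → a, 0
4. a, 0
5. □¬(b → a), 1
6. ¬(b → a), 0
7. b, 0
8. ¬a, 0
Accessibility: 0R0, 0R1, 1R0, 1R1
Branch closes: a and ¬a both at 0.
Every branch closes (one shown): valid in S5.

S5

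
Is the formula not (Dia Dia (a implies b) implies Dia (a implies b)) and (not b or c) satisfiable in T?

1. not (Dia Dia (a implies b) implies Dia (a implies b)) and (not b or c), 0
2. not (Dia Dia (a implies b) implies Dia (a implies b)), 0   [and-rule on 1]
3. not b or c, 0   [and-rule on 1]
4. Dia Dia (a implies b), 0   [neg-implies-rule on 2]
5. not Dia (a implies b), 0   [neg-implies-rule on 2]
6. not (a implies b), 0   [neg-Dia-rule on 5 via 0R0]
7. a, 0   [neg-implies-rule on 6]
8. not b, 0   [neg-implies-rule on 6]
9. c, 0   [or-rule on 3 (branches; this branch)]
10. Dia (a implies b), 1   [Dia-rule on 4: fresh world 1, 0R1]
11. not (a implies b), 1   [neg-Dia-rule on 5 via 0R1]
12. a, 1   [neg-implies-rule on 11]
13. not b, 1   [neg-implies-rule on 11]
14. a implies b, 2   [Dia-rule on 10: fresh world 2, 1R2]
15. b, 2   [implies-rule on 14 (branches; this branch)]
Accessibility: 0R0, 0R1, 1R1, 1R2, 2R2

Yes, satisfiable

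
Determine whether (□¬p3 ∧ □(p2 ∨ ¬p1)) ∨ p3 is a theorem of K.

Tableau for the negation ¬((□¬p3 ∧ □(p2 ∨ ¬p1)) ∨ p3):
1. ¬((□¬p3 ∧ □(p2 ∨ ¬p1)) ∨ p3), u
2. ¬(□¬p3 ∧ □(p2 ∨ ¬p1)), u
3. ¬p3, u
4. ¬□(p2 ∨ ¬p1), u
5. ¬(p2 ∨ ¬p1), v
6. ¬p2, v
7. p1, v
Accessibility: uRv
The negation has an open branch (countermodel exists).

Invalid (countermodel exists)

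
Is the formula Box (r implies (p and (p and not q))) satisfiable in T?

1. Box (r implies (p and (p and not q))), u
2. r implies (p and (p and not q)), u
3. p and (p and not q), u
4. p, u
5. p and not q, u
6. not q, u
Accessibility: uRu

Yes, satisfiable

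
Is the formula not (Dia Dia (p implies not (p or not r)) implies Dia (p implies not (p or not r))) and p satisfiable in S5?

1. not (Dia Dia (p implies not (p or not r)) implies Dia (p implies not (p or not r))) and p, w0
2. not (Dia Dia (p implies not (p or not r)) implies Dia (p implies not (p or not r))), w0   [and-rule on 1]
3. p, w0   [and-rule on 1]
4. Dia Dia (p implies not (p or not r)), w0   [neg-implies-rule on 2]
5. not Dia (p implies not (p or not r)), w0   [neg-implies-rule on 2]
6. not (p implies not (p or not r)), w0   [neg-Dia-rule on 5 via w0Rw0]
7. p or not r, w0   [neg-implies-rule on 6]
8. not r, w0   [or-rule on 7 (branches; this branch)]
9. Dia (p implies not (p or not r)), w1   [Dia-rule on 4: fresh world w1, w0Rw1]
10. not (p implies not (p or not r)), w1   [neg-Dia-rule on 5 via w0Rw1]
11. p, w1   [neg-implies-rule on 10]
12. p or not r, w1   [neg-implies-rule on 10]
13. not r, w1   [or-rule on 12 (branches; this branch)]
14. p implies not (p or not r), w2   [Dia-rule on 9: fresh world w2, w1Rw2]
15. not (p implies not (p or not r)), w2   [neg-Dia-rule on 5 via w0Rw2]
16. p, w2   [neg-implies-rule on 15]
17. p or not r, w2   [neg-implies-rule on 15]
18. not (p or not r), w2   [implies-rule on 14 (branches; this branch)]
19. not p, w2   [neg-or-rule on 18]
20. r, w2   [neg-or-rule on 18]
Accessibility: w0Rw0, w0Rw1, w0Rw2, w1Rw0, w1Rw1, w1Rw2, w2Rw0, w2Rw1, w2Rw2
Branch closes: p and not p both at w2.
Every branch closes; the branch above is one of them.

No, unsatisfiable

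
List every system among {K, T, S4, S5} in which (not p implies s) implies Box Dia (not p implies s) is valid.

S5-tableau for the negation not ((not p implies s) implies Box Dia (not p implies s)):
1. not ((not p implies s) implies Box Dia (not p implies s)), 0
2. not p implies s, 0
3. not Box Dia (not p implies s), 0
4. s, 0
5. not Dia (not p implies s), 1
6. not (not p implies s), 0
7. not p, 0
8. not s, 0
Accessibility: 0R0, 0R1, 1R0, 1R1
Branch closes: s and not s both at 0.
Every branch closes (one shown): valid in S5.
S4-tableau for the negation not ((not p implies s) implies Box Dia (not p implies s)):
1. not ((not p implies s) implies Box Dia (not p implies s)), 0
2. not p implies s, 0
3. not Box Dia (not p implies s), 0
4. s, 0
5. not Dia (not p implies s), 1
6. not (not p implies s), 1
7. not p, 1
8. not s, 1
Accessibility: 0R0, 0R1, 1R1
Complete open branch: countermodel on an S4-frame, so not valid in S4, nor in K, T (the same frame is also a K-frame and a T-frame).

S5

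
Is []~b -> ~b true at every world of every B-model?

Tableau for the negation ~([]~b -> ~b):
1. ~([]~b -> ~b), u
2. []~b, u
3. b, u
4. ~b, u
Accessibility: uRu
Branch closes: b and ~b both at u.
All branches of the negation close; one closing branch shown above.

Valid in B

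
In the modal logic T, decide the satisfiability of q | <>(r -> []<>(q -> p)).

1. q | <>(r -> []<>(q -> p)), u
2. <>(r -> []<>(q -> p)), u   [|-rule on 1 (branches; this branch)]
3. r -> []<>(q -> p), v   [<>-rule on 2: fresh world v, uRv]
4. []<>(q -> p), v   [->-rule on 3 (branches; this branch)]
5. <>(q -> p), v   [[]-rule on 4 via vRv]
6. q -> p, w   [<>-rule on 5: fresh world w, vRw]
7. <>(q -> p), w   [[]-rule on 4 via vRw]
8. p, w   [->-rule on 6 (branches; this branch)]
9. q -> p, x   [<>-rule on 7: fresh world x, wRx]
10. p, x   [->-rule on 9 (branches; this branch)]
Accessibility: uRu, uRv, vRv, vRw, wRw, wRx, xRx

Satisfiable (open branch found)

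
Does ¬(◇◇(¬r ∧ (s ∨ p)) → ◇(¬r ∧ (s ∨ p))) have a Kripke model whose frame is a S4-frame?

Unsatisfiable

1. ¬(◇◇(¬r ∧ (s ∨ p)) → ◇(¬r ∧ (s ∨ p))), w0
2. ◇◇(¬r ∧ (s ∨ p)), w0
3. ¬◇(¬r ∧ (s ∨ p)), w0
4. ¬(¬r ∧ (s ∨ p)), w0
5. ¬(s ∨ p), w0
6. ¬s, w0
7. ¬p, w0
8. ◇(¬r ∧ (s ∨ p)), w1
9. ¬(¬r ∧ (s ∨ p)), w1
10. ¬(s ∨ p), w1
11. ¬s, w1
12. ¬p, w1
13. ¬r ∧ (s ∨ p), w2
14. ¬r, w2
15. s ∨ p, w2
16. ¬(¬r ∧ (s ∨ p)), w2
17. p, w2
18. ¬(s ∨ p), w2
19. ¬s, w2
20. ¬p, w2
Accessibility: w0Rw0, w0Rw1, w0Rw2, w1Rw1, w1Rw2, w2Rw2
Branch closes: p and ¬p both at w2.
(One branch shown.) All branches close.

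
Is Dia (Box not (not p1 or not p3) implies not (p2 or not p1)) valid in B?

Invalid (countermodel exists)

Tableau for the negation not Dia (Box not (not p1 or not p3) implies not (p2 or not p1)):
1. not Dia (Box not (not p1 or not p3) implies not (p2 or not p1)), w0
2. not (Box not (not p1 or not p3) implies not (p2 or not p1)), w0   [neg-Dia-rule on 1 via w0Rw0]
3. Box not (not p1 or not p3), w0   [neg-implies-rule on 2]
4. p2 or not p1, w0   [neg-implies-rule on 2]
5. not (not p1 or not p3), w0   [Box-rule on 3 via w0Rw0]
6. p1, w0   [neg-or-rule on 5]
7. p3, w0   [neg-or-rule on 5]
8. p2, w0   [or-rule on 4 (branches; this branch)]
Accessibility: w0Rw0
The negation has an open branch (countermodel exists).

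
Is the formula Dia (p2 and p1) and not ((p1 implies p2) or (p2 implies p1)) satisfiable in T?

1. Dia (p2 and p1) and not ((p1 implies p2) or (p2 implies p1)), w0
2. Dia (p2 and p1), w0   [and-rule on 1]
3. not ((p1 implies p2) or (p2 implies p1)), w0   [and-rule on 1]
4. not (p1 implies p2), w0   [neg-or-rule on 3]
5. not (p2 implies p1), w0   [neg-or-rule on 3]
6. p1, w0   [neg-implies-rule on 4]
7. not p2, w0   [neg-implies-rule on 4]
8. p2, w0   [neg-implies-rule on 5]
9. not p1, w0   [neg-implies-rule on 5]
Accessibility: w0Rw0
Branch closes: p2 and not p2 both at w0.
All branches of the tableau close; one closing branch shown above.

Unsatisfiable (every branch closes)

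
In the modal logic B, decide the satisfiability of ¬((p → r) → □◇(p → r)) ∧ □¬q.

Unsatisfiable

1. ¬((p → r) → □◇(p → r)) ∧ □¬q, 0
2. ¬((p → r) → □◇(p → r)), 0   [∧-rule on 1]
3. □¬q, 0   [∧-rule on 1]
4. p → r, 0   [¬→-rule on 2]
5. ¬□◇(p → r), 0   [¬→-rule on 2]
6. ¬q, 0   [□-rule on 3 via 0R0]
7. r, 0   [→-rule on 4 (branches; this branch)]
8. ¬◇(p → r), 1   [¬□-rule on 5: fresh world 1, 0R1]
9. ¬q, 1   [□-rule on 3 via 0R1]
10. ¬(p → r), 0   [¬◇-rule on 8 via 1R0]
11. p, 0   [¬→-rule on 10]
12. ¬r, 0   [¬→-rule on 10]
Accessibility: 0R0, 0R1, 1R0, 1R1
Branch closes: r and ¬r both at 0.
All branches of the tableau close; one closing branch shown above.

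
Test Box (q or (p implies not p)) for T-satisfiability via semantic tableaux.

1. Box (q or (p implies not p)), 0
2. q or (p implies not p), 0
3. p implies not p, 0
4. not p, 0
Accessibility: 0R0

Satisfiable (open branch found)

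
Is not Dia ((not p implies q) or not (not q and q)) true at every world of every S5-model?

Invalid (countermodel exists)

Tableau for the negation Dia ((not p implies q) or not (not q and q)):
1. Dia ((not p implies q) or not (not q and q)), u
2. (not p implies q) or not (not q and q), v   [Dia-rule on 1: fresh world v, uRv]
3. not (not q and q), v   [or-rule on 2 (branches; this branch)]
4. not q, v   [neg-and-rule on 3 (branches; this branch)]
Accessibility: uRu, uRv, vRu, vRv
The negation has an open branch (countermodel exists).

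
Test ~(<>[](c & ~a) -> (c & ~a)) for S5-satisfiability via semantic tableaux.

1. ~(<>[](c & ~a) -> (c & ~a)), w0
2. <>[](c & ~a), w0
3. ~(c & ~a), w0
4. a, w0
5. [](c & ~a), w1
6. c & ~a, w0
7. c, w0
8. ~a, w0
Accessibility: w0Rw0, w0Rw1, w1Rw0, w1Rw1
Branch closes: a and ~a both at w0.
All branches of the tableau close; one closing branch shown above.

Unsatisfiable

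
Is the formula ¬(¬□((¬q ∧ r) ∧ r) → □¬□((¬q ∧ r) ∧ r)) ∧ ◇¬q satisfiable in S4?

Yes, satisfiable

1. ¬(¬□((¬q ∧ r) ∧ r) → □¬□((¬q ∧ r) ∧ r)) ∧ ◇¬q, u
2. ¬(¬□((¬q ∧ r) ∧ r) → □¬□((¬q ∧ r) ∧ r)), u
3. ◇¬q, u
4. ¬□((¬q ∧ r) ∧ r), u
5. ¬□¬□((¬q ∧ r) ∧ r), u
6. ¬q, v
7. ¬((¬q ∧ r) ∧ r), w
8. ¬r, w
9. □((¬q ∧ r) ∧ r), x
10. (¬q ∧ r) ∧ r, x
11. ¬q ∧ r, x
12. r, x
13. ¬q, x
Accessibility: uRu, uRv, uRw, uRx, vRv, wRw, xRx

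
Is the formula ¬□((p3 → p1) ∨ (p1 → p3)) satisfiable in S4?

No, unsatisfiable

1. ¬□((p3 → p1) ∨ (p1 → p3)), w0
2. ¬((p3 → p1) ∨ (p1 → p3)), w1
3. ¬(p3 → p1), w1
4. ¬(p1 → p3), w1
5. p3, w1
6. ¬p1, w1
7. p1, w1
8. ¬p3, w1
Accessibility: w0Rw0, w0Rw1, w1Rw1
Branch closes: p1 and ¬p1 both at w1.
(One branch shown.) All branches close.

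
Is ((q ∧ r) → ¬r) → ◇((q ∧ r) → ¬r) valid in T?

Tableau for the negation ¬(((q ∧ r) → ¬r) → ◇((q ∧ r) → ¬r)):
1. ¬(((q ∧ r) → ¬r) → ◇((q ∧ r) → ¬r)), u
2. (q ∧ r) → ¬r, u
3. ¬◇((q ∧ r) → ¬r), u
4. ¬((q ∧ r) → ¬r), u
5. q ∧ r, u
6. r, u
7. q, u
8. ¬(q ∧ r), u
9. ¬r, u
Accessibility: uRu
Branch closes: r and ¬r both at u.
Every branch of the negation's tableau closes; the branch above is one of them.

Valid in T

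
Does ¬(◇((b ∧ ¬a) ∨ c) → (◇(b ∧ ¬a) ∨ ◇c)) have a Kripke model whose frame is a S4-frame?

No, unsatisfiable

1. ¬(◇((b ∧ ¬a) ∨ c) → (◇(b ∧ ¬a) ∨ ◇c)), u
2. ◇((b ∧ ¬a) ∨ c), u   [¬→-rule on 1]
3. ¬(◇(b ∧ ¬a) ∨ ◇c), u   [¬→-rule on 1]
4. ¬◇(b ∧ ¬a), u   [¬∨-rule on 3]
5. ¬◇c, u   [¬∨-rule on 3]
6. ¬(b ∧ ¬a), u   [¬◇-rule on 4 via uRu]
7. ¬c, u   [¬◇-rule on 5 via uRu]
8. a, u   [¬∧-rule on 6 (branches; this branch)]
9. (b ∧ ¬a) ∨ c, v   [◇-rule on 2: fresh world v, uRv]
10. ¬(b ∧ ¬a), v   [¬◇-rule on 4 via uRv]
11. ¬c, v   [¬◇-rule on 5 via uRv]
12. b ∧ ¬a, v   [∨-rule on 9 (branches; this branch)]
13. b, v   [∧-rule on 12]
14. ¬a, v   [∧-rule on 12]
15. a, v   [¬∧-rule on 10 (branches; this branch)]
Accessibility: uRu, uRv, vRv
Branch closes: a and ¬a both at v.
(One branch shown.) All branches close.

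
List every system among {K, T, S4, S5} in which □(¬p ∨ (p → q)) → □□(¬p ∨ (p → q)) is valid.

S4, S5

S4-tableau for the negation ¬(□(¬p ∨ (p → q)) → □□(¬p ∨ (p → q))):
1. ¬(□(¬p ∨ (p → q)) → □□(¬p ∨ (p → q))), u
2. □(¬p ∨ (p → q)), u
3. ¬□□(¬p ∨ (p → q)), u
4. ¬p ∨ (p → q), u
5. p → q, u
6. q, u
7. ¬□(¬p ∨ (p → q)), v
8. ¬p ∨ (p → q), v
9. p → q, v
10. q, v
11. ¬(¬p ∨ (p → q)), w
12. p, w
13. ¬(p → q), w
14. ¬q, w
15. ¬p ∨ (p → q), w
16. p → q, w
17. q, w
Accessibility: uRu, uRv, uRw, vRv, vRw, wRw
Branch closes: q and ¬q both at w.
Every branch closes (one shown): valid in S4, hence also in S5 (every theorem of S4 is a theorem of S5).
T-tableau for the negation ¬(□(¬p ∨ (p → q)) → □□(¬p ∨ (p → q))):
1. ¬(□(¬p ∨ (p → q)) → □□(¬p ∨ (p → q))), u
2. □(¬p ∨ (p → q)), u
3. ¬□□(¬p ∨ (p → q)), u
4. ¬p ∨ (p → q), u
5. p → q, u
6. q, u
7. ¬□(¬p ∨ (p → q)), v
8. ¬p ∨ (p → q), v
9. p → q, v
10. q, v
11. ¬(¬p ∨ (p → q)), w
12. p, w
13. ¬(p → q), w
14. ¬q, w
Accessibility: uRu, uRv, vRv, vRw, wRw
Complete open branch: countermodel on a T-frame, so not valid in T, nor in K (the same frame is also a K-frame).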